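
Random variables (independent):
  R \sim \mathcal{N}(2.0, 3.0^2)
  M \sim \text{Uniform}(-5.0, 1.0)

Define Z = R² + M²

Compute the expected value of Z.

E[Z] = E[R²] + E[M²]
E[R²] = Var(R) + E[R]² = 9 + 4 = 13
E[M²] = Var(M) + E[M]² = 3 + 4 = 7
E[Z] = 13 + 7 = 20

20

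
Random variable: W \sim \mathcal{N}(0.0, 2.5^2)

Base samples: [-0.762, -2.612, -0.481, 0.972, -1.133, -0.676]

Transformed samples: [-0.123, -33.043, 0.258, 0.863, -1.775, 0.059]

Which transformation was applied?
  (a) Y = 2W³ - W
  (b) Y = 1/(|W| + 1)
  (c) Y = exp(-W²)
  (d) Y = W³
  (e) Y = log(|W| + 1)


Checking option (a) Y = 2W³ - W:
  W = -0.762 -> Y = -0.123 ✓
  W = -2.612 -> Y = -33.043 ✓
  W = -0.481 -> Y = 0.258 ✓
All samples match this transformation.

(a) 2W³ - W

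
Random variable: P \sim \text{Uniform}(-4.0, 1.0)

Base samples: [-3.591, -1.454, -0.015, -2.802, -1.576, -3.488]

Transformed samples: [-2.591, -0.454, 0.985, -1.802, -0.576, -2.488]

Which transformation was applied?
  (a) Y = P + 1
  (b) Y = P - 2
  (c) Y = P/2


Checking option (a) Y = P + 1:
  P = -3.591 -> Y = -2.591 ✓
  P = -1.454 -> Y = -0.454 ✓
  P = -0.015 -> Y = 0.985 ✓
All samples match this transformation.

(a) P + 1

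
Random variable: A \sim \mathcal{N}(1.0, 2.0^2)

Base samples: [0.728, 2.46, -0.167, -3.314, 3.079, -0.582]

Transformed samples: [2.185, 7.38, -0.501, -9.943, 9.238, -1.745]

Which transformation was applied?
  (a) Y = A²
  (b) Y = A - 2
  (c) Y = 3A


Checking option (c) Y = 3A:
  A = 0.728 -> Y = 2.185 ✓
  A = 2.46 -> Y = 7.38 ✓
  A = -0.167 -> Y = -0.501 ✓
All samples match this transformation.

(c) 3A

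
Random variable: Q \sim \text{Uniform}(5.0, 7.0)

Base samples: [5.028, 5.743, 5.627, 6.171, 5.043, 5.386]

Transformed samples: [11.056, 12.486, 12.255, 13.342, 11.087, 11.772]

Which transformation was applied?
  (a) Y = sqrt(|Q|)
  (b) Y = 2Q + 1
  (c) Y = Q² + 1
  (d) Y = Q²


Checking option (b) Y = 2Q + 1:
  Q = 5.028 -> Y = 11.056 ✓
  Q = 5.743 -> Y = 12.486 ✓
  Q = 5.627 -> Y = 12.255 ✓
All samples match this transformation.

(b) 2Q + 1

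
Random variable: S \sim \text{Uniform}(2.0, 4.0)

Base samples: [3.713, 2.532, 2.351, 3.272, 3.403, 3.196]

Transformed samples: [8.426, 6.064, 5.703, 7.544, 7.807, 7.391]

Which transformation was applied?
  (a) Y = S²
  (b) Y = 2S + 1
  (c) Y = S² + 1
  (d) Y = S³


Checking option (b) Y = 2S + 1:
  S = 3.713 -> Y = 8.426 ✓
  S = 2.532 -> Y = 6.064 ✓
  S = 2.351 -> Y = 5.703 ✓
All samples match this transformation.

(b) 2S + 1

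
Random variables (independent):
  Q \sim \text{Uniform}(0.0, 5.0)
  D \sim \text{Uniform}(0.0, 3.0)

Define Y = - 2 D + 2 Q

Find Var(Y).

For independent RVs: Var(aX + bY) = a²Var(X) + b²Var(Y)
Var(Q) = 2.0833333
Var(D) = 0.75
Var(Y) = 2²*2.0833333 + (-2)²*0.75
= 4*2.0833333 + 4*0.75 = 11.333333

11.333333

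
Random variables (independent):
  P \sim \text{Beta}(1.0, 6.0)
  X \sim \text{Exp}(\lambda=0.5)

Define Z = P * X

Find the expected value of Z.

For independent RVs: E[XY] = E[X]*E[Y]
E[P] = 0.14285714
E[X] = 2
E[Z] = 0.14285714 * 2 = 0.28571429

0.28571429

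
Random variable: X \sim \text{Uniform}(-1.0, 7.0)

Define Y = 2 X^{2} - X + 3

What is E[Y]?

E[Y] = 2*E[X²] - 1*E[X] + 3
E[X] = 3
E[X²] = Var(X) + (E[X])² = 5.3333333 + 9 = 14.333333
E[Y] = 2*14.333333 - 1*3 + 3 = 28.666667

28.666667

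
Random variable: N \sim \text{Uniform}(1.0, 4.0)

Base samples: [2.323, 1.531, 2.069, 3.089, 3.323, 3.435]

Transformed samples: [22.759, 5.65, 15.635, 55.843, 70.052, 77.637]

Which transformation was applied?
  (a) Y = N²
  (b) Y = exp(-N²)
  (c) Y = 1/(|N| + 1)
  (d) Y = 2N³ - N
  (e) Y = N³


Checking option (d) Y = 2N³ - N:
  N = 2.323 -> Y = 22.759 ✓
  N = 1.531 -> Y = 5.65 ✓
  N = 2.069 -> Y = 15.635 ✓
All samples match this transformation.

(d) 2N³ - N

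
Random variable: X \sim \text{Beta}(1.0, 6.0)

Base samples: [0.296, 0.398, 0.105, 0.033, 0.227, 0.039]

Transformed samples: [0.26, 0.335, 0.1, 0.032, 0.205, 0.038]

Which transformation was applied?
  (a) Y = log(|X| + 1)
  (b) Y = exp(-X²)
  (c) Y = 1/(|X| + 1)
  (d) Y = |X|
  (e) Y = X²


Checking option (a) Y = log(|X| + 1):
  X = 0.296 -> Y = 0.26 ✓
  X = 0.398 -> Y = 0.335 ✓
  X = 0.105 -> Y = 0.1 ✓
All samples match this transformation.

(a) log(|X| + 1)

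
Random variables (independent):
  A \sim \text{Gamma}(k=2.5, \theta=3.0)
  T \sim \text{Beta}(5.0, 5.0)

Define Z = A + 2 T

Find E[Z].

E[Z] = 1*E[A] + 2*E[T]
E[A] = 7.5
E[T] = 0.5
E[Z] = 1*7.5 + 2*0.5 = 8.5

8.5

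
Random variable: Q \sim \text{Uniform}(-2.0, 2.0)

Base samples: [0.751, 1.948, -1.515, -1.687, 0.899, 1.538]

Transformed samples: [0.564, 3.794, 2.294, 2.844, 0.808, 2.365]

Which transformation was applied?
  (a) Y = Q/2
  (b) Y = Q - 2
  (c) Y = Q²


Checking option (c) Y = Q²:
  Q = 0.751 -> Y = 0.564 ✓
  Q = 1.948 -> Y = 3.794 ✓
  Q = -1.515 -> Y = 2.294 ✓
All samples match this transformation.

(c) Q²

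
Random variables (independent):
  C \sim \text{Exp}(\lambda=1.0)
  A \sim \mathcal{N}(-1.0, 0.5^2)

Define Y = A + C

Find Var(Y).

For independent RVs: Var(aX + bY) = a²Var(X) + b²Var(Y)
Var(C) = 1
Var(A) = 0.25
Var(Y) = 1²*1 + 1²*0.25
= 1*1 + 1*0.25 = 1.25

1.25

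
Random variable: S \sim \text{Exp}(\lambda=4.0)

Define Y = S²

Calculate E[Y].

E[S²] = Var(S) + (E[S])² = 0.0625 + 0.0625 = 0.125

0.125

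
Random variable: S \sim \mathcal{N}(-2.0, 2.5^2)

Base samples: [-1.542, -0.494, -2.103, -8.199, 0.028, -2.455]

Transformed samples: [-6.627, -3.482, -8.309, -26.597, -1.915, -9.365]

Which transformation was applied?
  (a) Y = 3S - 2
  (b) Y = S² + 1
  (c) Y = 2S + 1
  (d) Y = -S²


Checking option (a) Y = 3S - 2:
  S = -1.542 -> Y = -6.627 ✓
  S = -0.494 -> Y = -3.482 ✓
  S = -2.103 -> Y = -8.309 ✓
All samples match this transformation.

(a) 3S - 2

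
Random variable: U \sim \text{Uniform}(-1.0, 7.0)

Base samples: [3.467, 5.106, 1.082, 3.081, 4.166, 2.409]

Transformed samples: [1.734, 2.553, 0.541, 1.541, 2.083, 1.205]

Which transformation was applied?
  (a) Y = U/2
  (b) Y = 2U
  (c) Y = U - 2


Checking option (a) Y = U/2:
  U = 3.467 -> Y = 1.734 ✓
  U = 5.106 -> Y = 2.553 ✓
  U = 1.082 -> Y = 0.541 ✓
All samples match this transformation.

(a) U/2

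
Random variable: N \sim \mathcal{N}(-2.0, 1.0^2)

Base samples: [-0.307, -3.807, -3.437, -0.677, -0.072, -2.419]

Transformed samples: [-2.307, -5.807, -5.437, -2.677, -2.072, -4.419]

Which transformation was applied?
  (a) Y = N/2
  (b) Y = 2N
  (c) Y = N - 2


Checking option (c) Y = N - 2:
  N = -0.307 -> Y = -2.307 ✓
  N = -3.807 -> Y = -5.807 ✓
  N = -3.437 -> Y = -5.437 ✓
All samples match this transformation.

(c) N - 2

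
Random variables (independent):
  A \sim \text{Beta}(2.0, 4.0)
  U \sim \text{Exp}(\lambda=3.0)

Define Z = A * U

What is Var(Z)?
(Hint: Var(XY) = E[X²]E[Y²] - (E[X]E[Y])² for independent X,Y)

Var(XY) = E[X²]E[Y²] - (E[X]E[Y])²
E[A] = 0.33333333, Var(A) = 0.031746032
E[U] = 0.33333333, Var(U) = 0.11111111
E[A²] = 0.031746032 + 0.33333333² = 0.14285714
E[U²] = 0.11111111 + 0.33333333² = 0.22222222
Var(Z) = 0.14285714*0.22222222 - (0.33333333*0.33333333)²
= 0.031746032 - 0.012345679 = 0.019400353

0.019400353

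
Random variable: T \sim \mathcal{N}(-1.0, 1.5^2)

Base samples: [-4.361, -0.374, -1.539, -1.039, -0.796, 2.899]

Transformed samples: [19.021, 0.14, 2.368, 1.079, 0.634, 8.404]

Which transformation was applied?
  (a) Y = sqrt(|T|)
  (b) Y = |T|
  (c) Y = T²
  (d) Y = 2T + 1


Checking option (c) Y = T²:
  T = -4.361 -> Y = 19.021 ✓
  T = -0.374 -> Y = 0.14 ✓
  T = -1.539 -> Y = 2.368 ✓
All samples match this transformation.

(c) T²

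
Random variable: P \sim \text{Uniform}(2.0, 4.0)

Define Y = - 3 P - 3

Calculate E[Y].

For Y = -3P - 3:
E[Y] = -3 * E[P] - 3
E[P] = (2 + 4)/2 = 3
E[Y] = -3 * 3 - 3 = -12

-12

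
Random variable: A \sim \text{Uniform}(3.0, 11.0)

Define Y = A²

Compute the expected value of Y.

Using E[X²] = Var(X) + (E[X])²:
E[A] = 7
Var(A) = (11 - 3)^2/12 = 5.3333333
E[A²] = 5.3333333 + 7² = 5.3333333 + 49 = 54.333333

54.333333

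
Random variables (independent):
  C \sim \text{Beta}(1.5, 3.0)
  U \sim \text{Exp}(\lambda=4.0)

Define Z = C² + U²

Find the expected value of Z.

E[Z] = E[C²] + E[U²]
E[C²] = Var(C) + E[C]² = 0.04040404 + 0.11111111 = 0.15151515
E[U²] = Var(U) + E[U]² = 0.0625 + 0.0625 = 0.125
E[Z] = 0.15151515 + 0.125 = 0.27651515

0.27651515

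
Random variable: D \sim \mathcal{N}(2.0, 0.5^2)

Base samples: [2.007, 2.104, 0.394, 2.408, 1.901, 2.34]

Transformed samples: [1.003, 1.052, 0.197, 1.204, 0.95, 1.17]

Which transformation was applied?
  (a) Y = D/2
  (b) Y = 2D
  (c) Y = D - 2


Checking option (a) Y = D/2:
  D = 2.007 -> Y = 1.003 ✓
  D = 2.104 -> Y = 1.052 ✓
  D = 0.394 -> Y = 0.197 ✓
All samples match this transformation.

(a) D/2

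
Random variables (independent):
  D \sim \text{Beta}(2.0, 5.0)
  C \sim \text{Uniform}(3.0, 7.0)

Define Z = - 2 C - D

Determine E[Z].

E[Z] = -1*E[D] - 2*E[C]
E[D] = 0.28571429
E[C] = 5
E[Z] = -1*0.28571429 - 2*5 = -10.285714

-10.285714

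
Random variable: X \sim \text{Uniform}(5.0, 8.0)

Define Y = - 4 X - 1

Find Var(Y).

For Y = aX + b: Var(Y) = a² * Var(X)
Var(X) = (8 - 5)^2/12 = 0.75
Var(Y) = (-4)² * 0.75 = 16 * 0.75 = 12

12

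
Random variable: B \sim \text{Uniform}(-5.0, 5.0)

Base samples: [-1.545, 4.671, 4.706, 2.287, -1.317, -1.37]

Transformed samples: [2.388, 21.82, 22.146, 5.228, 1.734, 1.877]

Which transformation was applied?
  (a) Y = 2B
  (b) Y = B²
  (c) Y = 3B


Checking option (b) Y = B²:
  B = -1.545 -> Y = 2.388 ✓
  B = 4.671 -> Y = 21.82 ✓
  B = 4.706 -> Y = 22.146 ✓
All samples match this transformation.

(b) B²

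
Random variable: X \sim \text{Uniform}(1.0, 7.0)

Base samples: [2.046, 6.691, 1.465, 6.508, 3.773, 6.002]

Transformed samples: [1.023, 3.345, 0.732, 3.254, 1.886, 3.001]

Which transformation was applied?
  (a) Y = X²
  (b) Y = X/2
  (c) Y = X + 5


Checking option (b) Y = X/2:
  X = 2.046 -> Y = 1.023 ✓
  X = 6.691 -> Y = 3.345 ✓
  X = 1.465 -> Y = 0.732 ✓
All samples match this transformation.

(b) X/2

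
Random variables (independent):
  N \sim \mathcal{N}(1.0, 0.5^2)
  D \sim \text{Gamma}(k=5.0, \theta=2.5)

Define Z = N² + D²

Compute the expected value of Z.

E[Z] = E[N²] + E[D²]
E[N²] = Var(N) + E[N]² = 0.25 + 1 = 1.25
E[D²] = Var(D) + E[D]² = 31.25 + 156.25 = 187.5
E[Z] = 1.25 + 187.5 = 188.75

188.75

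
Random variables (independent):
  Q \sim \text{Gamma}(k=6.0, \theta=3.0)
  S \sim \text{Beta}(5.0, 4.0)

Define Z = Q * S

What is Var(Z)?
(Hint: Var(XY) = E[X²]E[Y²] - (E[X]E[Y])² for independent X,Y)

Var(XY) = E[X²]E[Y²] - (E[X]E[Y])²
E[Q] = 18, Var(Q) = 54
E[S] = 0.55555556, Var(S) = 0.024691358
E[Q²] = 54 + 18² = 378
E[S²] = 0.024691358 + 0.55555556² = 0.33333333
Var(Z) = 378*0.33333333 - (18*0.55555556)²
= 126 - 100 = 26

26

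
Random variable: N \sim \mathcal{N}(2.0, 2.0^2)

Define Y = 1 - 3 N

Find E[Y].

For Y = -3N + 1:
E[Y] = -3 * E[N] + 1
E[N] = 2.0 = 2
E[Y] = -3 * 2 + 1 = -5

-5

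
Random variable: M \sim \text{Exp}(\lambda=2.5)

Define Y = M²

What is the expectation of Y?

Using E[X²] = Var(X) + (E[X])²:
E[M] = 0.4
Var(M) = 1/2.5^2 = 0.16
E[M²] = 0.16 + 0.4² = 0.16 + 0.16 = 0.32

0.32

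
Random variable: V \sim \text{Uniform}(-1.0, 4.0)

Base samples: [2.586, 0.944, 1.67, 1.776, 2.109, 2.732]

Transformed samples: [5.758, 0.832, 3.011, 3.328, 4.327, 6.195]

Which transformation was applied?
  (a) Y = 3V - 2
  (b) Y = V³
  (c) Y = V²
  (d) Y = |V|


Checking option (a) Y = 3V - 2:
  V = 2.586 -> Y = 5.758 ✓
  V = 0.944 -> Y = 0.832 ✓
  V = 1.67 -> Y = 3.011 ✓
All samples match this transformation.

(a) 3V - 2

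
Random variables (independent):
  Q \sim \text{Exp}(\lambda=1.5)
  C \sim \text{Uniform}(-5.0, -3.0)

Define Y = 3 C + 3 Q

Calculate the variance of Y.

For independent RVs: Var(aX + bY) = a²Var(X) + b²Var(Y)
Var(Q) = 0.44444444
Var(C) = 0.33333333
Var(Y) = 3²*0.44444444 + 3²*0.33333333
= 9*0.44444444 + 9*0.33333333 = 7

7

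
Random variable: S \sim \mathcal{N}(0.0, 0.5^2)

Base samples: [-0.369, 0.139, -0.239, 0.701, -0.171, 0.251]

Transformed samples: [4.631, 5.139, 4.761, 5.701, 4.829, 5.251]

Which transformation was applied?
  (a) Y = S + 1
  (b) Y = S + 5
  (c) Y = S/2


Checking option (b) Y = S + 5:
  S = -0.369 -> Y = 4.631 ✓
  S = 0.139 -> Y = 5.139 ✓
  S = -0.239 -> Y = 4.761 ✓
All samples match this transformation.

(b) S + 5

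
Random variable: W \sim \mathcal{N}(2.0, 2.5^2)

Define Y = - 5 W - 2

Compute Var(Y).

For Y = aW + b: Var(Y) = a² * Var(W)
Var(W) = 2.5^2 = 6.25
Var(Y) = (-5)² * 6.25 = 25 * 6.25 = 156.25

156.25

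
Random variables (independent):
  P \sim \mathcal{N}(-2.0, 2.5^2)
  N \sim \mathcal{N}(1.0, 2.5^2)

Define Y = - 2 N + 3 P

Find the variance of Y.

For independent RVs: Var(aX + bY) = a²Var(X) + b²Var(Y)
Var(P) = 6.25
Var(N) = 6.25
Var(Y) = 3²*6.25 + (-2)²*6.25
= 9*6.25 + 4*6.25 = 81.25

81.25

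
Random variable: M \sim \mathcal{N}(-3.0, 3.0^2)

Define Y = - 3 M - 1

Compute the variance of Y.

For Y = aM + b: Var(Y) = a² * Var(M)
Var(M) = 3.0^2 = 9
Var(Y) = (-3)² * 9 = 9 * 9 = 81

81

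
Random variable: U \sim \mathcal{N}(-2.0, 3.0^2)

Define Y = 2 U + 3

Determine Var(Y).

For Y = aU + b: Var(Y) = a² * Var(U)
Var(U) = 3.0^2 = 9
Var(Y) = 2² * 9 = 4 * 9 = 36

36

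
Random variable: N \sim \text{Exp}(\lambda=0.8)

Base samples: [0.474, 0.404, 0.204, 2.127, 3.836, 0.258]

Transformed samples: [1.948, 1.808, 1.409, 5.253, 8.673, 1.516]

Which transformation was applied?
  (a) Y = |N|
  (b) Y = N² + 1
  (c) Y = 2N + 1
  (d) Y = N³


Checking option (c) Y = 2N + 1:
  N = 0.474 -> Y = 1.948 ✓
  N = 0.404 -> Y = 1.808 ✓
  N = 0.204 -> Y = 1.409 ✓
All samples match this transformation.

(c) 2N + 1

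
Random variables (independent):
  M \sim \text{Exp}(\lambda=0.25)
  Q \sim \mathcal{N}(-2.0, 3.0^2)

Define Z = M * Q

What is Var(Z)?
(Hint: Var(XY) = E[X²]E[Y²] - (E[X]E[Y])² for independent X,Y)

Var(XY) = E[X²]E[Y²] - (E[X]E[Y])²
E[M] = 4, Var(M) = 16
E[Q] = -2, Var(Q) = 9
E[M²] = 16 + 4² = 32
E[Q²] = 9 + (-2)² = 13
Var(Z) = 32*13 - (4*(-2))²
= 416 - 64 = 352

352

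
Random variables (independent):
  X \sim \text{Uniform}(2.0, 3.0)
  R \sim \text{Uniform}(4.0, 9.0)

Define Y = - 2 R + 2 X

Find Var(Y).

For independent RVs: Var(aX + bY) = a²Var(X) + b²Var(Y)
Var(X) = 0.083333333
Var(R) = 2.0833333
Var(Y) = 2²*0.083333333 + (-2)²*2.0833333
= 4*0.083333333 + 4*2.0833333 = 8.6666667

8.6666667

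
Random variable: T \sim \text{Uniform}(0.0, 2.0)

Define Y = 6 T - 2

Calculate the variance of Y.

For Y = aT + b: Var(Y) = a² * Var(T)
Var(T) = (2 - 0)^2/12 = 0.33333333
Var(Y) = 6² * 0.33333333 = 36 * 0.33333333 = 12

12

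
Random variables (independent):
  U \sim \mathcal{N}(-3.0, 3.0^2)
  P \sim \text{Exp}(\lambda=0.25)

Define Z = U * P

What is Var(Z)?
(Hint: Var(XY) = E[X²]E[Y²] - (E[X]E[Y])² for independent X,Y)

Var(XY) = E[X²]E[Y²] - (E[X]E[Y])²
E[U] = -3, Var(U) = 9
E[P] = 4, Var(P) = 16
E[U²] = 9 + (-3)² = 18
E[P²] = 16 + 4² = 32
Var(Z) = 18*32 - (-3*4)²
= 576 - 144 = 432

432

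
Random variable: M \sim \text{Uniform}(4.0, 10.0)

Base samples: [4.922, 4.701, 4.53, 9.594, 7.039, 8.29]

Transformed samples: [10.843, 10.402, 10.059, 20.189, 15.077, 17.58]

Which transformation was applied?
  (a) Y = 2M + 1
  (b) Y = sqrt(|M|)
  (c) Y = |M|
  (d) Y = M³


Checking option (a) Y = 2M + 1:
  M = 4.922 -> Y = 10.843 ✓
  M = 4.701 -> Y = 10.402 ✓
  M = 4.53 -> Y = 10.059 ✓
All samples match this transformation.

(a) 2M + 1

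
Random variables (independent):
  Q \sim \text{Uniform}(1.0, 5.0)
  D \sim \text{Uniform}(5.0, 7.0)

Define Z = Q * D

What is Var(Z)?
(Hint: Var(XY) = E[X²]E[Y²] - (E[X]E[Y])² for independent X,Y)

Var(XY) = E[X²]E[Y²] - (E[X]E[Y])²
E[Q] = 3, Var(Q) = 1.3333333
E[D] = 6, Var(D) = 0.33333333
E[Q²] = 1.3333333 + 3² = 10.333333
E[D²] = 0.33333333 + 6² = 36.333333
Var(Z) = 10.333333*36.333333 - (3*6)²
= 375.44444 - 324 = 51.444444

51.444444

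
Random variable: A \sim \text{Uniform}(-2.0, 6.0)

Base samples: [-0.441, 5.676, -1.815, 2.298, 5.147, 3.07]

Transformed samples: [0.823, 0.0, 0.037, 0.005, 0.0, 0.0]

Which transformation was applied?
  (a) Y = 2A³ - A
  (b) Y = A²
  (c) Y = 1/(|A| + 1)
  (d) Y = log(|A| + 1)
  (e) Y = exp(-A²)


Checking option (e) Y = exp(-A²):
  A = -0.441 -> Y = 0.823 ✓
  A = 5.676 -> Y = 0.0 ✓
  A = -1.815 -> Y = 0.037 ✓
All samples match this transformation.

(e) exp(-A²)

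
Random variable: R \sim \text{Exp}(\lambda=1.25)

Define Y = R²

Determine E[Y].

Using E[X²] = Var(X) + (E[X])²:
E[R] = 0.8
Var(R) = 1/1.25^2 = 0.64
E[R²] = 0.64 + 0.8² = 0.64 + 0.64 = 1.28

1.28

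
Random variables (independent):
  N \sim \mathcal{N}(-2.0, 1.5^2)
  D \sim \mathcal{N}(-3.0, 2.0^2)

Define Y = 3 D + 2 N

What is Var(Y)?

For independent RVs: Var(aX + bY) = a²Var(X) + b²Var(Y)
Var(N) = 2.25
Var(D) = 4
Var(Y) = 2²*2.25 + 3²*4
= 4*2.25 + 9*4 = 45

45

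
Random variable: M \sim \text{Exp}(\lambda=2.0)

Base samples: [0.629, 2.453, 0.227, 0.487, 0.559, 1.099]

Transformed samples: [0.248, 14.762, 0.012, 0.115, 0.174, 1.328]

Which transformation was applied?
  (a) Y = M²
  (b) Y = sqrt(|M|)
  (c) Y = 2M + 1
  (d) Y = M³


Checking option (d) Y = M³:
  M = 0.629 -> Y = 0.248 ✓
  M = 2.453 -> Y = 14.762 ✓
  M = 0.227 -> Y = 0.012 ✓
All samples match this transformation.

(d) M³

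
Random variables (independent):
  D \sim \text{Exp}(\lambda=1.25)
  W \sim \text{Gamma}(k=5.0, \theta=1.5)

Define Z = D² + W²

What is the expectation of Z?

E[Z] = E[D²] + E[W²]
E[D²] = Var(D) + E[D]² = 0.64 + 0.64 = 1.28
E[W²] = Var(W) + E[W]² = 11.25 + 56.25 = 67.5
E[Z] = 1.28 + 67.5 = 68.78

68.78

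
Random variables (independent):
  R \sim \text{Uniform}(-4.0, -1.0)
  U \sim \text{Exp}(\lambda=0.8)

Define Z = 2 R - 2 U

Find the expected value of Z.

E[Z] = 2*E[R] - 2*E[U]
E[R] = -2.5
E[U] = 1.25
E[Z] = 2*(-2.5) - 2*1.25 = -7.5

-7.5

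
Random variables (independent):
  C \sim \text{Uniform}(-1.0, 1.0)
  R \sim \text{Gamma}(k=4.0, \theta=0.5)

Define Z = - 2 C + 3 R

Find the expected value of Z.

E[Z] = -2*E[C] + 3*E[R]
E[C] = 0
E[R] = 2
E[Z] = -2*0 + 3*2 = 6

6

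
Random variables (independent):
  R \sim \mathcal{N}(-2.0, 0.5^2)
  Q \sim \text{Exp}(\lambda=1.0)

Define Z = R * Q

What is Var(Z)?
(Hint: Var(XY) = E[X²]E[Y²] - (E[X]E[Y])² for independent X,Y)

Var(XY) = E[X²]E[Y²] - (E[X]E[Y])²
E[R] = -2, Var(R) = 0.25
E[Q] = 1, Var(Q) = 1
E[R²] = 0.25 + (-2)² = 4.25
E[Q²] = 1 + 1² = 2
Var(Z) = 4.25*2 - (-2*1)²
= 8.5 - 4 = 4.5

4.5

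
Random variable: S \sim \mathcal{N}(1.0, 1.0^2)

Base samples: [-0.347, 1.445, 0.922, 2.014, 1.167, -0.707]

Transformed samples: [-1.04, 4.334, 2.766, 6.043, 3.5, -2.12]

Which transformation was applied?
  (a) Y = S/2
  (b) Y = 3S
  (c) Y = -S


Checking option (b) Y = 3S:
  S = -0.347 -> Y = -1.04 ✓
  S = 1.445 -> Y = 4.334 ✓
  S = 0.922 -> Y = 2.766 ✓
All samples match this transformation.

(b) 3S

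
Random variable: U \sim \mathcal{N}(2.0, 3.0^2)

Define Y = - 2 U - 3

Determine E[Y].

For Y = -2U - 3:
E[Y] = -2 * E[U] - 3
E[U] = 2.0 = 2
E[Y] = -2 * 2 - 3 = -7

-7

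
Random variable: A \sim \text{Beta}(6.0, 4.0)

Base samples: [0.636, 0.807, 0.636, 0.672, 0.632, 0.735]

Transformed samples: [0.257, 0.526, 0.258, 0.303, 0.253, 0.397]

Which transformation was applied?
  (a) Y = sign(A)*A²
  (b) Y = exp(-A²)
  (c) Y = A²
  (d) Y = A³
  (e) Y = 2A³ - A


Checking option (d) Y = A³:
  A = 0.636 -> Y = 0.257 ✓
  A = 0.807 -> Y = 0.526 ✓
  A = 0.636 -> Y = 0.258 ✓
All samples match this transformation.

(d) A³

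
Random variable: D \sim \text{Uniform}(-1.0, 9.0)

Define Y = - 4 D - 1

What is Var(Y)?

For Y = aD + b: Var(Y) = a² * Var(D)
Var(D) = (9 + 1)^2/12 = 8.3333333
Var(Y) = (-4)² * 8.3333333 = 16 * 8.3333333 = 133.33333

133.33333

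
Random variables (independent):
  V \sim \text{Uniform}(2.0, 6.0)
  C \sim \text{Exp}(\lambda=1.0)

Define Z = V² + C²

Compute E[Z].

E[Z] = E[V²] + E[C²]
E[V²] = Var(V) + E[V]² = 1.3333333 + 16 = 17.333333
E[C²] = Var(C) + E[C]² = 1 + 1 = 2
E[Z] = 17.333333 + 2 = 19.333333

19.333333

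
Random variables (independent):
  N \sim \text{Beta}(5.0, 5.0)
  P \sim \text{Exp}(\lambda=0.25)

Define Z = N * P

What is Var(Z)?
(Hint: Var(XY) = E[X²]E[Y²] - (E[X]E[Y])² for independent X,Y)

Var(XY) = E[X²]E[Y²] - (E[X]E[Y])²
E[N] = 0.5, Var(N) = 0.022727273
E[P] = 4, Var(P) = 16
E[N²] = 0.022727273 + 0.5² = 0.27272727
E[P²] = 16 + 4² = 32
Var(Z) = 0.27272727*32 - (0.5*4)²
= 8.7272727 - 4 = 4.7272727

4.7272727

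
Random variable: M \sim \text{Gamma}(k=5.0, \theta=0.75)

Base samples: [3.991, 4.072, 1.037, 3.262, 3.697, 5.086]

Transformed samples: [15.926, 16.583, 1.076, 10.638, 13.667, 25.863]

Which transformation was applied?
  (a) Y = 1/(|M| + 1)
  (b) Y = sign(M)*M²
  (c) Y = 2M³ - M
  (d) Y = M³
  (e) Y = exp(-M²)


Checking option (b) Y = sign(M)*M²:
  M = 3.991 -> Y = 15.926 ✓
  M = 4.072 -> Y = 16.583 ✓
  M = 1.037 -> Y = 1.076 ✓
All samples match this transformation.

(b) sign(M)*M²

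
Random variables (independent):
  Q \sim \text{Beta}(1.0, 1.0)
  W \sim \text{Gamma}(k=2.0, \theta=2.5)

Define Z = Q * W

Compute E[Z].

For independent RVs: E[XY] = E[X]*E[Y]
E[Q] = 0.5
E[W] = 5
E[Z] = 0.5 * 5 = 2.5

2.5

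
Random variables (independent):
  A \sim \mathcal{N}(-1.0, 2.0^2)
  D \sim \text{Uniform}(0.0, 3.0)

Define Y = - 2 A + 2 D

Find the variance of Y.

For independent RVs: Var(aX + bY) = a²Var(X) + b²Var(Y)
Var(A) = 4
Var(D) = 0.75
Var(Y) = (-2)²*4 + 2²*0.75
= 4*4 + 4*0.75 = 19

19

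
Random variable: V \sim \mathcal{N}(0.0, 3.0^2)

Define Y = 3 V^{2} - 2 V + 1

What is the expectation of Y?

E[Y] = 3*E[V²] - 2*E[V] + 1
E[V] = 0
E[V²] = Var(V) + (E[V])² = 9 + 0 = 9
E[Y] = 3*9 - 2*0 + 1 = 28

28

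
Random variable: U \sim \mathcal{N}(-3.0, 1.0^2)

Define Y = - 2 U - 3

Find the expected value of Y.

For Y = -2U - 3:
E[Y] = -2 * E[U] - 3
E[U] = -3.0 = -3
E[Y] = -2 * (-3) - 3 = 3

3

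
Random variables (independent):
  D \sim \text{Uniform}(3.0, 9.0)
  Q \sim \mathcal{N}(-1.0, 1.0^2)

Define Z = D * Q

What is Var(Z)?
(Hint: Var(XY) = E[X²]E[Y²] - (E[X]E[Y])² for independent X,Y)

Var(XY) = E[X²]E[Y²] - (E[X]E[Y])²
E[D] = 6, Var(D) = 3
E[Q] = -1, Var(Q) = 1
E[D²] = 3 + 6² = 39
E[Q²] = 1 + (-1)² = 2
Var(Z) = 39*2 - (6*(-1))²
= 78 - 36 = 42

42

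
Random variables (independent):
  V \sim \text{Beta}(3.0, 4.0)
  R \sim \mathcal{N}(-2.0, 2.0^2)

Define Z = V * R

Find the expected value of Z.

For independent RVs: E[XY] = E[X]*E[Y]
E[V] = 0.42857143
E[R] = -2
E[Z] = 0.42857143 * (-2) = -0.85714286

-0.85714286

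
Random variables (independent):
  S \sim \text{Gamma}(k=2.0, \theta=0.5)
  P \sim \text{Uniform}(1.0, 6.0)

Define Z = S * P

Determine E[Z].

For independent RVs: E[XY] = E[X]*E[Y]
E[S] = 1
E[P] = 3.5
E[Z] = 1 * 3.5 = 3.5

3.5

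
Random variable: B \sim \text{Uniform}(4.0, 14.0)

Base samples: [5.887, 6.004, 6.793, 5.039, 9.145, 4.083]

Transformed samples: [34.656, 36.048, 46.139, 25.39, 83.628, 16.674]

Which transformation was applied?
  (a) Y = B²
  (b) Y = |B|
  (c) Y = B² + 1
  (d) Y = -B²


Checking option (a) Y = B²:
  B = 5.887 -> Y = 34.656 ✓
  B = 6.004 -> Y = 36.048 ✓
  B = 6.793 -> Y = 46.139 ✓
All samples match this transformation.

(a) B²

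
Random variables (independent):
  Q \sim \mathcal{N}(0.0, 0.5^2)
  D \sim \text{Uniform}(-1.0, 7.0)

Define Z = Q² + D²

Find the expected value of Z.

E[Z] = E[Q²] + E[D²]
E[Q²] = Var(Q) + E[Q]² = 0.25 + 0 = 0.25
E[D²] = Var(D) + E[D]² = 5.3333333 + 9 = 14.333333
E[Z] = 0.25 + 14.333333 = 14.583333

14.583333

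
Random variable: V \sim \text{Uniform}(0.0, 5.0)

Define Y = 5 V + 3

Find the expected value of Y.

For Y = 5V + 3:
E[Y] = 5 * E[V] + 3
E[V] = (0 + 5)/2 = 2.5
E[Y] = 5 * 2.5 + 3 = 15.5

15.5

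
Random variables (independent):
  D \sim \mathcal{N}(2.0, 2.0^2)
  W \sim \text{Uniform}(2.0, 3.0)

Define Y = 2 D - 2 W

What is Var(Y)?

For independent RVs: Var(aX + bY) = a²Var(X) + b²Var(Y)
Var(D) = 4
Var(W) = 0.083333333
Var(Y) = 2²*4 + (-2)²*0.083333333
= 4*4 + 4*0.083333333 = 16.333333

16.333333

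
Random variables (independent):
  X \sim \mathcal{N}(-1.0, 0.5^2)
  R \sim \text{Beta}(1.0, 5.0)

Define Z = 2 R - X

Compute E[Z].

E[Z] = -1*E[X] + 2*E[R]
E[X] = -1
E[R] = 0.16666667
E[Z] = -1*(-1) + 2*0.16666667 = 1.3333333

1.3333333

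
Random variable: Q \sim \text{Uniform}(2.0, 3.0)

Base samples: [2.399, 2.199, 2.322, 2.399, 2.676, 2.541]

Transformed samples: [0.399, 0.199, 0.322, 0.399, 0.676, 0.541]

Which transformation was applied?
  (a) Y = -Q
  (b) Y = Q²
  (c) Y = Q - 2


Checking option (c) Y = Q - 2:
  Q = 2.399 -> Y = 0.399 ✓
  Q = 2.199 -> Y = 0.199 ✓
  Q = 2.322 -> Y = 0.322 ✓
All samples match this transformation.

(c) Q - 2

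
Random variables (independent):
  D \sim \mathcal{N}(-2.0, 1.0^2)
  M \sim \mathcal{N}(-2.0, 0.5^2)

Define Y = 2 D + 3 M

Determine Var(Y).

For independent RVs: Var(aX + bY) = a²Var(X) + b²Var(Y)
Var(D) = 1
Var(M) = 0.25
Var(Y) = 2²*1 + 3²*0.25
= 4*1 + 9*0.25 = 6.25

6.25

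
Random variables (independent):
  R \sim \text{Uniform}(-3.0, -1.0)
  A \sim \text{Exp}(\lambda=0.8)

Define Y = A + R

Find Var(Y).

For independent RVs: Var(aX + bY) = a²Var(X) + b²Var(Y)
Var(R) = 0.33333333
Var(A) = 1.5625
Var(Y) = 1²*0.33333333 + 1²*1.5625
= 1*0.33333333 + 1*1.5625 = 1.8958333

1.8958333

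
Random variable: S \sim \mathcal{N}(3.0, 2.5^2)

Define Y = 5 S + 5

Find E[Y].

For Y = 5S + 5:
E[Y] = 5 * E[S] + 5
E[S] = 3.0 = 3
E[Y] = 5 * 3 + 5 = 20

20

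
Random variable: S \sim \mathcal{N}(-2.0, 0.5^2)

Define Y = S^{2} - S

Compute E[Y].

E[Y] = 1*E[S²] - 1*E[S]
E[S] = -2
E[S²] = Var(S) + (E[S])² = 0.25 + 4 = 4.25
E[Y] = 1*4.25 - 1*(-2) = 6.25

6.25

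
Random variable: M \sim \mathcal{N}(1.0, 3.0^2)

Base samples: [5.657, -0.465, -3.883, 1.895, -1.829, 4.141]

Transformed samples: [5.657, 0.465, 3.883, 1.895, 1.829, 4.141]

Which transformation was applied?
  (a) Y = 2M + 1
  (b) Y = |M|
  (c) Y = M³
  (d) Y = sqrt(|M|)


Checking option (b) Y = |M|:
  M = 5.657 -> Y = 5.657 ✓
  M = -0.465 -> Y = 0.465 ✓
  M = -3.883 -> Y = 3.883 ✓
All samples match this transformation.

(b) |M|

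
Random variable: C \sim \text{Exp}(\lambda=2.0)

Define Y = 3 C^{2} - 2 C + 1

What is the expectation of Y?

E[Y] = 3*E[C²] - 2*E[C] + 1
E[C] = 0.5
E[C²] = Var(C) + (E[C])² = 0.25 + 0.25 = 0.5
E[Y] = 3*0.5 - 2*0.5 + 1 = 1.5

1.5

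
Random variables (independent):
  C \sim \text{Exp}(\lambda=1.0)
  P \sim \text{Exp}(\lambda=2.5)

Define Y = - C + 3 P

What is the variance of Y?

For independent RVs: Var(aX + bY) = a²Var(X) + b²Var(Y)
Var(C) = 1
Var(P) = 0.16
Var(Y) = (-1)²*1 + 3²*0.16
= 1*1 + 9*0.16 = 2.44

2.44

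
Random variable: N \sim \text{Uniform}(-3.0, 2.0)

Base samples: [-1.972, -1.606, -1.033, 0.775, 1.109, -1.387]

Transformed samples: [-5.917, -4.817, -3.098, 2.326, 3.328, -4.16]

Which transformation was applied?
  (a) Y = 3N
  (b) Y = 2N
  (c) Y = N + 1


Checking option (a) Y = 3N:
  N = -1.972 -> Y = -5.917 ✓
  N = -1.606 -> Y = -4.817 ✓
  N = -1.033 -> Y = -3.098 ✓
All samples match this transformation.

(a) 3N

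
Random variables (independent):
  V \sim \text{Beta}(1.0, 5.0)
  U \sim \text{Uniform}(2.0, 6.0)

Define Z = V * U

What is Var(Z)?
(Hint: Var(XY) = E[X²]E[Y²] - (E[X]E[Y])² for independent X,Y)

Var(XY) = E[X²]E[Y²] - (E[X]E[Y])²
E[V] = 0.16666667, Var(V) = 0.01984127
E[U] = 4, Var(U) = 1.3333333
E[V²] = 0.01984127 + 0.16666667² = 0.047619048
E[U²] = 1.3333333 + 4² = 17.333333
Var(Z) = 0.047619048*17.333333 - (0.16666667*4)²
= 0.82539683 - 0.44444444 = 0.38095238

0.38095238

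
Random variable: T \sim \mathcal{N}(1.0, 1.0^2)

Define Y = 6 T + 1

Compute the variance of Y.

For Y = aT + b: Var(Y) = a² * Var(T)
Var(T) = 1.0^2 = 1
Var(Y) = 6² * 1 = 36 * 1 = 36

36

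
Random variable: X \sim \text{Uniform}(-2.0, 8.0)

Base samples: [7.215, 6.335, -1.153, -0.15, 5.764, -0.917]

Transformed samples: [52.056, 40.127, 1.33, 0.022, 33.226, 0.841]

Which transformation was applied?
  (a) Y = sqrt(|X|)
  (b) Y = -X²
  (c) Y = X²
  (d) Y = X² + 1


Checking option (c) Y = X²:
  X = 7.215 -> Y = 52.056 ✓
  X = 6.335 -> Y = 40.127 ✓
  X = -1.153 -> Y = 1.33 ✓
All samples match this transformation.

(c) X²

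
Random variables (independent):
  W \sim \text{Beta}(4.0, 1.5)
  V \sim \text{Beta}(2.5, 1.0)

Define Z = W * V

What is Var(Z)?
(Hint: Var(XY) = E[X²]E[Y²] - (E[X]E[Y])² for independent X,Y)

Var(XY) = E[X²]E[Y²] - (E[X]E[Y])²
E[W] = 0.72727273, Var(W) = 0.03051494
E[V] = 0.71428571, Var(V) = 0.045351474
E[W²] = 0.03051494 + 0.72727273² = 0.55944056
E[V²] = 0.045351474 + 0.71428571² = 0.55555556
Var(Z) = 0.55944056*0.55555556 - (0.72727273*0.71428571)²
= 0.31080031 - 0.26986001 = 0.040940301

0.040940301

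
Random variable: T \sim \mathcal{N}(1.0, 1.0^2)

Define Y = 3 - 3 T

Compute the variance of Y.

For Y = aT + b: Var(Y) = a² * Var(T)
Var(T) = 1.0^2 = 1
Var(Y) = (-3)² * 1 = 9 * 1 = 9

9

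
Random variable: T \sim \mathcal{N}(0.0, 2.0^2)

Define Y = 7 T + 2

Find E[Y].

For Y = 7T + 2:
E[Y] = 7 * E[T] + 2
E[T] = 0.0 = 0
E[Y] = 7 * 0 + 2 = 2

2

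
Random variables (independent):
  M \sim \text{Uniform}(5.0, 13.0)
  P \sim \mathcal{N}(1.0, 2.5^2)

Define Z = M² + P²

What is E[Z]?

E[Z] = E[M²] + E[P²]
E[M²] = Var(M) + E[M]² = 5.3333333 + 81 = 86.333333
E[P²] = Var(P) + E[P]² = 6.25 + 1 = 7.25
E[Z] = 86.333333 + 7.25 = 93.583333

93.583333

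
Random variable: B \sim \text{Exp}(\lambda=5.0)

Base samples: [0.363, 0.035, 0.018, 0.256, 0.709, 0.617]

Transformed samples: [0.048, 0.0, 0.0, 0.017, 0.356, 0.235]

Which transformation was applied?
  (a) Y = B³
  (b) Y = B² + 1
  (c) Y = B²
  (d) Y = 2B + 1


Checking option (a) Y = B³:
  B = 0.363 -> Y = 0.048 ✓
  B = 0.035 -> Y = 0.0 ✓
  B = 0.018 -> Y = 0.0 ✓
All samples match this transformation.

(a) B³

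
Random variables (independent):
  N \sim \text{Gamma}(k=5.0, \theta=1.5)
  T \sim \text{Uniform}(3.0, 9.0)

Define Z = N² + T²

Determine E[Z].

E[Z] = E[N²] + E[T²]
E[N²] = Var(N) + E[N]² = 11.25 + 56.25 = 67.5
E[T²] = Var(T) + E[T]² = 3 + 36 = 39
E[Z] = 67.5 + 39 = 106.5

106.5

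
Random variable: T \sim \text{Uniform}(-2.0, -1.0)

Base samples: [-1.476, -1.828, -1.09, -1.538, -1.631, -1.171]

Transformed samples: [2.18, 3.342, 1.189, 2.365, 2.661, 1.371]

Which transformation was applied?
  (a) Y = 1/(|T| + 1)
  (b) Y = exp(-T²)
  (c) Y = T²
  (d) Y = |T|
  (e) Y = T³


Checking option (c) Y = T²:
  T = -1.476 -> Y = 2.18 ✓
  T = -1.828 -> Y = 3.342 ✓
  T = -1.09 -> Y = 1.189 ✓
All samples match this transformation.

(c) T²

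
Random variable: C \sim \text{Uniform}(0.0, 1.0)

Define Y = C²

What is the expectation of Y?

E[C²] = Var(C) + (E[C])² = 0.083333333 + 0.25 = 0.33333333

0.33333333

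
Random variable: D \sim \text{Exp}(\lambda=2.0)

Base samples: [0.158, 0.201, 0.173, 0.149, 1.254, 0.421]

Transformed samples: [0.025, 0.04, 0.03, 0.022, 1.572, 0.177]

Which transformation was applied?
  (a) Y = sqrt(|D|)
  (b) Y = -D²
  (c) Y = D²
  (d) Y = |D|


Checking option (c) Y = D²:
  D = 0.158 -> Y = 0.025 ✓
  D = 0.201 -> Y = 0.04 ✓
  D = 0.173 -> Y = 0.03 ✓
All samples match this transformation.

(c) D²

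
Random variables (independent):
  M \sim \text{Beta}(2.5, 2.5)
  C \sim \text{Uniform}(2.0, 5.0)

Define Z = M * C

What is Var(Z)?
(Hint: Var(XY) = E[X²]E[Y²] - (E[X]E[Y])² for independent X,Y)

Var(XY) = E[X²]E[Y²] - (E[X]E[Y])²
E[M] = 0.5, Var(M) = 0.041666667
E[C] = 3.5, Var(C) = 0.75
E[M²] = 0.041666667 + 0.5² = 0.29166667
E[C²] = 0.75 + 3.5² = 13
Var(Z) = 0.29166667*13 - (0.5*3.5)²
= 3.7916667 - 3.0625 = 0.72916667

0.72916667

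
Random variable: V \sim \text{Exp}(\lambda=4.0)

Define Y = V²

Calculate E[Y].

E[V²] = Var(V) + (E[V])² = 0.0625 + 0.0625 = 0.125

0.125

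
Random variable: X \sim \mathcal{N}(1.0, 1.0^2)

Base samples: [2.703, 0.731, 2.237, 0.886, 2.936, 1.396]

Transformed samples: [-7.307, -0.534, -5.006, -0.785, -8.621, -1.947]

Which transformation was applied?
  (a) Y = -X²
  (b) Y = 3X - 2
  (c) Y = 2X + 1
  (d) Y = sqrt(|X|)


Checking option (a) Y = -X²:
  X = 2.703 -> Y = -7.307 ✓
  X = 0.731 -> Y = -0.534 ✓
  X = 2.237 -> Y = -5.006 ✓
All samples match this transformation.

(a) -X²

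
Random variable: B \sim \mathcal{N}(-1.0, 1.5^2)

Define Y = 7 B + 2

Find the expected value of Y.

For Y = 7B + 2:
E[Y] = 7 * E[B] + 2
E[B] = -1.0 = -1
E[Y] = 7 * (-1) + 2 = -5

-5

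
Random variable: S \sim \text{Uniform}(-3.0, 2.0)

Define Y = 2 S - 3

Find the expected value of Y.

For Y = 2S - 3:
E[Y] = 2 * E[S] - 3
E[S] = (-3 + 2)/2 = -0.5
E[Y] = 2 * (-0.5) - 3 = -4

-4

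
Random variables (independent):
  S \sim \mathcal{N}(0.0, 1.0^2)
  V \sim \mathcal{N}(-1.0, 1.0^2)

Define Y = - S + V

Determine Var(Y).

For independent RVs: Var(aX + bY) = a²Var(X) + b²Var(Y)
Var(S) = 1
Var(V) = 1
Var(Y) = (-1)²*1 + 1²*1
= 1*1 + 1*1 = 2

2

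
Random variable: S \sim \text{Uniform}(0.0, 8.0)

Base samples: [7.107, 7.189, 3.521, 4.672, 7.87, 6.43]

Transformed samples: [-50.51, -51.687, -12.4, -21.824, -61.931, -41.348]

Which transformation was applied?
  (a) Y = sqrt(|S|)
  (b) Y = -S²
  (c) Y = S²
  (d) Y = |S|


Checking option (b) Y = -S²:
  S = 7.107 -> Y = -50.51 ✓
  S = 7.189 -> Y = -51.687 ✓
  S = 3.521 -> Y = -12.4 ✓
All samples match this transformation.

(b) -S²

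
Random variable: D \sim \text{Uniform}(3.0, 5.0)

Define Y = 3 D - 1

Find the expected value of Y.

For Y = 3D - 1:
E[Y] = 3 * E[D] - 1
E[D] = (3 + 5)/2 = 4
E[Y] = 3 * 4 - 1 = 11

11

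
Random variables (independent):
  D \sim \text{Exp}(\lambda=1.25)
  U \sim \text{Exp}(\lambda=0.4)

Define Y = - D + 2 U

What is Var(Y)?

For independent RVs: Var(aX + bY) = a²Var(X) + b²Var(Y)
Var(D) = 0.64
Var(U) = 6.25
Var(Y) = (-1)²*0.64 + 2²*6.25
= 1*0.64 + 4*6.25 = 25.64

25.64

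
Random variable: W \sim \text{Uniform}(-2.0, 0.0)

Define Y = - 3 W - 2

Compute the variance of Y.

For Y = aW + b: Var(Y) = a² * Var(W)
Var(W) = (0 + 2)^2/12 = 0.33333333
Var(Y) = (-3)² * 0.33333333 = 9 * 0.33333333 = 3

3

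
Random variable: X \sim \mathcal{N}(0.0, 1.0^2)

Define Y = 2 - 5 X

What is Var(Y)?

For Y = aX + b: Var(Y) = a² * Var(X)
Var(X) = 1.0^2 = 1
Var(Y) = (-5)² * 1 = 25 * 1 = 25

25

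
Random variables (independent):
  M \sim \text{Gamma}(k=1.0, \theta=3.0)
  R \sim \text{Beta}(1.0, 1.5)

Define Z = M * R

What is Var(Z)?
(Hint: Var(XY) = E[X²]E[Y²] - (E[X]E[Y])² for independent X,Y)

Var(XY) = E[X²]E[Y²] - (E[X]E[Y])²
E[M] = 3, Var(M) = 9
E[R] = 0.4, Var(R) = 0.068571429
E[M²] = 9 + 3² = 18
E[R²] = 0.068571429 + 0.4² = 0.22857143
Var(Z) = 18*0.22857143 - (3*0.4)²
= 4.1142857 - 1.44 = 2.6742857

2.6742857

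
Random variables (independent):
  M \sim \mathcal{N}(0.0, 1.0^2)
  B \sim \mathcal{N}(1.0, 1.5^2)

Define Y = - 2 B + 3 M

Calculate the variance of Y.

For independent RVs: Var(aX + bY) = a²Var(X) + b²Var(Y)
Var(M) = 1
Var(B) = 2.25
Var(Y) = 3²*1 + (-2)²*2.25
= 9*1 + 4*2.25 = 18

18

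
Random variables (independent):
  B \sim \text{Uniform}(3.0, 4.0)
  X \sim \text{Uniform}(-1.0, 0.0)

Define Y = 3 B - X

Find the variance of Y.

For independent RVs: Var(aX + bY) = a²Var(X) + b²Var(Y)
Var(B) = 0.083333333
Var(X) = 0.083333333
Var(Y) = 3²*0.083333333 + (-1)²*0.083333333
= 9*0.083333333 + 1*0.083333333 = 0.83333333

0.83333333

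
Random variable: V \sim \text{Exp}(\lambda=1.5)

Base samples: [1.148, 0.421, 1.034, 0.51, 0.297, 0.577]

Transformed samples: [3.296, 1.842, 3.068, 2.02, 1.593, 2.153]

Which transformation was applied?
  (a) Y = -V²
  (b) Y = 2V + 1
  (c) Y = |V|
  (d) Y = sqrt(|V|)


Checking option (b) Y = 2V + 1:
  V = 1.148 -> Y = 3.296 ✓
  V = 0.421 -> Y = 1.842 ✓
  V = 1.034 -> Y = 3.068 ✓
All samples match this transformation.

(b) 2V + 1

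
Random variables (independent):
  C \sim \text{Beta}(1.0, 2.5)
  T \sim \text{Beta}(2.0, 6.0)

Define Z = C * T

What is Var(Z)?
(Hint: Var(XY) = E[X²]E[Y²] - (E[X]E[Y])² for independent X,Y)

Var(XY) = E[X²]E[Y²] - (E[X]E[Y])²
E[C] = 0.28571429, Var(C) = 0.045351474
E[T] = 0.25, Var(T) = 0.020833333
E[C²] = 0.045351474 + 0.28571429² = 0.12698413
E[T²] = 0.020833333 + 0.25² = 0.083333333
Var(Z) = 0.12698413*0.083333333 - (0.28571429*0.25)²
= 0.010582011 - 0.0051020408 = 0.0054799698

0.0054799698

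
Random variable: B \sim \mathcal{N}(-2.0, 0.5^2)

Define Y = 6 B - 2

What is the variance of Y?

For Y = aB + b: Var(Y) = a² * Var(B)
Var(B) = 0.5^2 = 0.25
Var(Y) = 6² * 0.25 = 36 * 0.25 = 9

9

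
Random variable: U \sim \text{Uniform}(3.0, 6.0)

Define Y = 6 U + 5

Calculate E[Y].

For Y = 6U + 5:
E[Y] = 6 * E[U] + 5
E[U] = (3 + 6)/2 = 4.5
E[Y] = 6 * 4.5 + 5 = 32

32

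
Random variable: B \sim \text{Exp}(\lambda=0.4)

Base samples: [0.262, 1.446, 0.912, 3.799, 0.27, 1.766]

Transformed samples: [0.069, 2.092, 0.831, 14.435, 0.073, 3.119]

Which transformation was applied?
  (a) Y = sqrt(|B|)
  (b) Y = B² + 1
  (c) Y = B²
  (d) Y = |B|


Checking option (c) Y = B²:
  B = 0.262 -> Y = 0.069 ✓
  B = 1.446 -> Y = 2.092 ✓
  B = 0.912 -> Y = 0.831 ✓
All samples match this transformation.

(c) B²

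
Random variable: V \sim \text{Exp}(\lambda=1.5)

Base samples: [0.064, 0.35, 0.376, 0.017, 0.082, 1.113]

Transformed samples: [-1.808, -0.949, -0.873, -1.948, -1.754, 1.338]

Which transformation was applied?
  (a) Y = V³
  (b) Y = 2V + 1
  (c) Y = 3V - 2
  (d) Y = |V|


Checking option (c) Y = 3V - 2:
  V = 0.064 -> Y = -1.808 ✓
  V = 0.35 -> Y = -0.949 ✓
  V = 0.376 -> Y = -0.873 ✓
All samples match this transformation.

(c) 3V - 2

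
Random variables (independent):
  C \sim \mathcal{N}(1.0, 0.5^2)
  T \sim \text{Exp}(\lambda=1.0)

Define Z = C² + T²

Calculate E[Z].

E[Z] = E[C²] + E[T²]
E[C²] = Var(C) + E[C]² = 0.25 + 1 = 1.25
E[T²] = Var(T) + E[T]² = 1 + 1 = 2
E[Z] = 1.25 + 2 = 3.25

3.25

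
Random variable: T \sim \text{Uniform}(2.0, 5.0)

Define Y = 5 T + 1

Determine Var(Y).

For Y = aT + b: Var(Y) = a² * Var(T)
Var(T) = (5 - 2)^2/12 = 0.75
Var(Y) = 5² * 0.75 = 25 * 0.75 = 18.75

18.75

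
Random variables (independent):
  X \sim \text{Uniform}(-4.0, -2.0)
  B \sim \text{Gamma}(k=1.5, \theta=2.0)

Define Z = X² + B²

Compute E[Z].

E[Z] = E[X²] + E[B²]
E[X²] = Var(X) + E[X]² = 0.33333333 + 9 = 9.3333333
E[B²] = Var(B) + E[B]² = 6 + 9 = 15
E[Z] = 9.3333333 + 15 = 24.333333

24.333333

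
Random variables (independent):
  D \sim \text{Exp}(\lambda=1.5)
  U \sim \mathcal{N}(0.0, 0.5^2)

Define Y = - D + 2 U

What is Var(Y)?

For independent RVs: Var(aX + bY) = a²Var(X) + b²Var(Y)
Var(D) = 0.44444444
Var(U) = 0.25
Var(Y) = (-1)²*0.44444444 + 2²*0.25
= 1*0.44444444 + 4*0.25 = 1.4444444

1.4444444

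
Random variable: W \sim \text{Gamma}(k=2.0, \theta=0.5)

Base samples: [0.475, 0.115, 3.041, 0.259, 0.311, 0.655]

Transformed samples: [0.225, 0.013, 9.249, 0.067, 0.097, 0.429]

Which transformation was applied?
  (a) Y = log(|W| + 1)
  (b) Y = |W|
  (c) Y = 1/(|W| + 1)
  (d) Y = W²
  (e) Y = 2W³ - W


Checking option (d) Y = W²:
  W = 0.475 -> Y = 0.225 ✓
  W = 0.115 -> Y = 0.013 ✓
  W = 3.041 -> Y = 9.249 ✓
All samples match this transformation.

(d) W²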